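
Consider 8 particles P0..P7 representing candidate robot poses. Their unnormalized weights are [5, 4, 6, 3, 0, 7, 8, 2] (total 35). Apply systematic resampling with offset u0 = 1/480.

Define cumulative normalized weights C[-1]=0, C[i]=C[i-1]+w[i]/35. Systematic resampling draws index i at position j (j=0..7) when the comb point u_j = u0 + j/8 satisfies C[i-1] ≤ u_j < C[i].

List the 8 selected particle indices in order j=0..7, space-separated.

0 0 1 2 3 5 6 6

C = [1/7, 9/35, 3/7, 18/35, 18/35, 5/7, 33/35, 1]
j=0: u_0=1/480 ∈ [0, 1/7) → index 0
j=1: u_1=61/480 ∈ [0, 1/7) → index 0
j=2: u_2=121/480 ∈ [1/7, 9/35) → index 1
j=3: u_3=181/480 ∈ [9/35, 3/7) → index 2
j=4: u_4=241/480 ∈ [3/7, 18/35) → index 3
j=5: u_5=301/480 ∈ [18/35, 5/7) → index 5
j=6: u_6=361/480 ∈ [5/7, 33/35) → index 6
j=7: u_7=421/480 ∈ [5/7, 33/35) → index 6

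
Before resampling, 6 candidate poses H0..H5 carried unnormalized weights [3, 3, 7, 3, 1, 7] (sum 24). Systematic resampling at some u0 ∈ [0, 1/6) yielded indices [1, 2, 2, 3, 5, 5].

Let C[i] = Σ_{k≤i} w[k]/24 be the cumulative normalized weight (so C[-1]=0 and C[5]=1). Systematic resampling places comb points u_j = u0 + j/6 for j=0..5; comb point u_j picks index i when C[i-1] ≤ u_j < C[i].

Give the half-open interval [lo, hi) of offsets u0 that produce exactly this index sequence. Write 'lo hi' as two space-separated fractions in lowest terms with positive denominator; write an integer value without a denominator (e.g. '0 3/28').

1/8 1/6

C = [1/8, 1/4, 13/24, 2/3, 17/24, 1]
j=0 picked index 1: u0 ∈ [1/8, 1/4)
j=1 picked index 2: u0 ∈ [1/12, 3/8)
j=2 picked index 2: u0 ∈ [-1/12, 5/24)
j=3 picked index 3: u0 ∈ [1/24, 1/6)
j=4 picked index 5: u0 ∈ [1/24, 1/3)
j=5 picked index 5: u0 ∈ [-1/8, 1/6)
intersection: [1/8, 1/6)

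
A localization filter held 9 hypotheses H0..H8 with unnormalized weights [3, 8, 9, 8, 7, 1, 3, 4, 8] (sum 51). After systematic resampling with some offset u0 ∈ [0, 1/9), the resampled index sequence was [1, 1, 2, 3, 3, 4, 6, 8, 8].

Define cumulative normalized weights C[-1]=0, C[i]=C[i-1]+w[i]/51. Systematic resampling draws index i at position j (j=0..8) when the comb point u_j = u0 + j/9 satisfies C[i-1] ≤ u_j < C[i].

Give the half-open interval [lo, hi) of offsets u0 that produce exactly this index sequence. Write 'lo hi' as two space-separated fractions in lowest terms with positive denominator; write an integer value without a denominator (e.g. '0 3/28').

C = [1/17, 11/51, 20/51, 28/51, 35/51, 12/17, 13/17, 43/51, 1]
j=0 picked index 1: u0 ∈ [1/17, 11/51)
j=1 picked index 1: u0 ∈ [-8/153, 16/153)
j=2 picked index 2: u0 ∈ [-1/153, 26/153)
j=3 picked index 3: u0 ∈ [1/17, 11/51)
j=4 picked index 3: u0 ∈ [-8/153, 16/153)
j=5 picked index 4: u0 ∈ [-1/153, 20/153)
j=6 picked index 6: u0 ∈ [2/51, 5/51)
j=7 picked index 8: u0 ∈ [10/153, 2/9)
j=8 picked index 8: u0 ∈ [-7/153, 1/9)
intersection: [10/153, 5/51)

10/153 5/51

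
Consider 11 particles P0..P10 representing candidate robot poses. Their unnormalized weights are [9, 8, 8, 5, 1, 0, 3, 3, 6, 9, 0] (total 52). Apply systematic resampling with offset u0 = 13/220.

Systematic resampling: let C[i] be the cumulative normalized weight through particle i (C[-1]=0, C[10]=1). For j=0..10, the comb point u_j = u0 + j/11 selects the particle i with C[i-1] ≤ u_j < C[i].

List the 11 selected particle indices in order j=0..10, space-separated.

0 0 1 2 2 3 6 7 8 9 9

C = [9/52, 17/52, 25/52, 15/26, 31/52, 31/52, 17/26, 37/52, 43/52, 1, 1]
j=0: u_0=13/220 ∈ [0, 9/52) → index 0
j=1: u_1=3/20 ∈ [0, 9/52) → index 0
j=2: u_2=53/220 ∈ [9/52, 17/52) → index 1
j=3: u_3=73/220 ∈ [17/52, 25/52) → index 2
j=4: u_4=93/220 ∈ [17/52, 25/52) → index 2
j=5: u_5=113/220 ∈ [25/52, 15/26) → index 3
j=6: u_6=133/220 ∈ [31/52, 17/26) → index 6
j=7: u_7=153/220 ∈ [17/26, 37/52) → index 7
j=8: u_8=173/220 ∈ [37/52, 43/52) → index 8
j=9: u_9=193/220 ∈ [43/52, 1) → index 9
j=10: u_10=213/220 ∈ [43/52, 1) → index 9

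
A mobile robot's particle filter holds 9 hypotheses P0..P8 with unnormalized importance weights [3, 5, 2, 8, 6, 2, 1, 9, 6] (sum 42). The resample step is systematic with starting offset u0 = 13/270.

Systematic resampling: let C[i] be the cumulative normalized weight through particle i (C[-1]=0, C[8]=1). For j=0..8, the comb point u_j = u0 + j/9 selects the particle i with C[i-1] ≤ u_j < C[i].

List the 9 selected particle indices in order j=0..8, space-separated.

0 1 3 3 4 5 7 7 8

C = [1/14, 4/21, 5/21, 3/7, 4/7, 13/21, 9/14, 6/7, 1]
j=0: u_0=13/270 ∈ [0, 1/14) → index 0
j=1: u_1=43/270 ∈ [1/14, 4/21) → index 1
j=2: u_2=73/270 ∈ [5/21, 3/7) → index 3
j=3: u_3=103/270 ∈ [5/21, 3/7) → index 3
j=4: u_4=133/270 ∈ [3/7, 4/7) → index 4
j=5: u_5=163/270 ∈ [4/7, 13/21) → index 5
j=6: u_6=193/270 ∈ [9/14, 6/7) → index 7
j=7: u_7=223/270 ∈ [9/14, 6/7) → index 7
j=8: u_8=253/270 ∈ [6/7, 1) → index 8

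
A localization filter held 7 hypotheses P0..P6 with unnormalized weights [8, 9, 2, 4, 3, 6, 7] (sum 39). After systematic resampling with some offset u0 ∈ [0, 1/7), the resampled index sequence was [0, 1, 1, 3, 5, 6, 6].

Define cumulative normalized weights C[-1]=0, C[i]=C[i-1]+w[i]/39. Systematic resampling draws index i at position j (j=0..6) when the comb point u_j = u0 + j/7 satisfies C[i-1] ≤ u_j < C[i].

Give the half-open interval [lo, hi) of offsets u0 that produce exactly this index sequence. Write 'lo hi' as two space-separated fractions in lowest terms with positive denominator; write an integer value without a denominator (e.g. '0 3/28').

C = [8/39, 17/39, 19/39, 23/39, 2/3, 32/39, 1]
j=0 picked index 0: u0 ∈ [0, 8/39)
j=1 picked index 1: u0 ∈ [17/273, 80/273)
j=2 picked index 1: u0 ∈ [-22/273, 41/273)
j=3 picked index 3: u0 ∈ [16/273, 44/273)
j=4 picked index 5: u0 ∈ [2/21, 68/273)
j=5 picked index 6: u0 ∈ [29/273, 2/7)
j=6 picked index 6: u0 ∈ [-10/273, 1/7)
intersection: [29/273, 1/7)

29/273 1/7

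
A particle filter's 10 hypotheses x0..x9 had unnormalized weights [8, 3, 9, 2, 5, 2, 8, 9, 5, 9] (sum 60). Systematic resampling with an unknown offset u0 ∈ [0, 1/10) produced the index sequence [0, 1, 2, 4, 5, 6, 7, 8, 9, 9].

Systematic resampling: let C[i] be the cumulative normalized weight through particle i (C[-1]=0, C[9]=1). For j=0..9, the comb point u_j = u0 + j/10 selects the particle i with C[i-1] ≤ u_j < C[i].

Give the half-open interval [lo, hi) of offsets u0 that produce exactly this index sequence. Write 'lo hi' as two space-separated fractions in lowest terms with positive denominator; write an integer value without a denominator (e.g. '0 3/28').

C = [2/15, 11/60, 1/3, 11/30, 9/20, 29/60, 37/60, 23/30, 17/20, 1]
j=0 picked index 0: u0 ∈ [0, 2/15)
j=1 picked index 1: u0 ∈ [1/30, 1/12)
j=2 picked index 2: u0 ∈ [-1/60, 2/15)
j=3 picked index 4: u0 ∈ [1/15, 3/20)
j=4 picked index 5: u0 ∈ [1/20, 1/12)
j=5 picked index 6: u0 ∈ [-1/60, 7/60)
j=6 picked index 7: u0 ∈ [1/60, 1/6)
j=7 picked index 8: u0 ∈ [1/15, 3/20)
j=8 picked index 9: u0 ∈ [1/20, 1/5)
j=9 picked index 9: u0 ∈ [-1/20, 1/10)
intersection: [1/15, 1/12)

1/15 1/12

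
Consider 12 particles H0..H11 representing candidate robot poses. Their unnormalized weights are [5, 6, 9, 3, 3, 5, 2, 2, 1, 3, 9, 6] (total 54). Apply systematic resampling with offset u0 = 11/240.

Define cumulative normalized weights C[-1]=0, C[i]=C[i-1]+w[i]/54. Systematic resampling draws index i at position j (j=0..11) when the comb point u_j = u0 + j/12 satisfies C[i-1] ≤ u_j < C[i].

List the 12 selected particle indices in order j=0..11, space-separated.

C = [5/54, 11/54, 10/27, 23/54, 13/27, 31/54, 11/18, 35/54, 2/3, 13/18, 8/9, 1]
j=0: u_0=11/240 ∈ [0, 5/54) → index 0
j=1: u_1=31/240 ∈ [5/54, 11/54) → index 1
j=2: u_2=17/80 ∈ [11/54, 10/27) → index 2
j=3: u_3=71/240 ∈ [11/54, 10/27) → index 2
j=4: u_4=91/240 ∈ [10/27, 23/54) → index 3
j=5: u_5=37/80 ∈ [23/54, 13/27) → index 4
j=6: u_6=131/240 ∈ [13/27, 31/54) → index 5
j=7: u_7=151/240 ∈ [11/18, 35/54) → index 7
j=8: u_8=57/80 ∈ [2/3, 13/18) → index 9
j=9: u_9=191/240 ∈ [13/18, 8/9) → index 10
j=10: u_10=211/240 ∈ [13/18, 8/9) → index 10
j=11: u_11=77/80 ∈ [8/9, 1) → index 11

0 1 2 2 3 4 5 7 9 10 10 11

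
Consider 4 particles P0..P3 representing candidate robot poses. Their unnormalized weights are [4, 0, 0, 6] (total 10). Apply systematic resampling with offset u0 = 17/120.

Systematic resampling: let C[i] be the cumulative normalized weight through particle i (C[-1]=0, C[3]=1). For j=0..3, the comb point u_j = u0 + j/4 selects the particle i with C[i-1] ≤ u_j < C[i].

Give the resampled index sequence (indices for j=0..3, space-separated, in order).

0 0 3 3

C = [2/5, 2/5, 2/5, 1]
j=0: u_0=17/120 ∈ [0, 2/5) → index 0
j=1: u_1=47/120 ∈ [0, 2/5) → index 0
j=2: u_2=77/120 ∈ [2/5, 1) → index 3
j=3: u_3=107/120 ∈ [2/5, 1) → index 3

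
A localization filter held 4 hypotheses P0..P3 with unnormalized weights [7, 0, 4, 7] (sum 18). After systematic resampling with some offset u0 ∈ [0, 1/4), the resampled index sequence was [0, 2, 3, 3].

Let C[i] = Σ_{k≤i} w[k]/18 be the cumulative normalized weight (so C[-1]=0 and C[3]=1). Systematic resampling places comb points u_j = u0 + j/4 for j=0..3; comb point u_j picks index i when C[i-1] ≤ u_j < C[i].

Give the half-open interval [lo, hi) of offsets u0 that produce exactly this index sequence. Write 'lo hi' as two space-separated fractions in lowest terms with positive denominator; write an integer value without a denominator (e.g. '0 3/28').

C = [7/18, 7/18, 11/18, 1]
j=0 picked index 0: u0 ∈ [0, 7/18)
j=1 picked index 2: u0 ∈ [5/36, 13/36)
j=2 picked index 3: u0 ∈ [1/9, 1/2)
j=3 picked index 3: u0 ∈ [-5/36, 1/4)
intersection: [5/36, 1/4)

5/36 1/4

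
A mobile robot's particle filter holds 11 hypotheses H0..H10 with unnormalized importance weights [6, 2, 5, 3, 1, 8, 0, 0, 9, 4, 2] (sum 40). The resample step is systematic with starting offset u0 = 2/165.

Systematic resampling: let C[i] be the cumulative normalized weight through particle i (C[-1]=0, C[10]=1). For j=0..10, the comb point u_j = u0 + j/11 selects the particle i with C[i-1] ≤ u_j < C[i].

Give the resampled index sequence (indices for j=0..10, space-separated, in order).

C = [3/20, 1/5, 13/40, 2/5, 17/40, 5/8, 5/8, 5/8, 17/20, 19/20, 1]
j=0: u_0=2/165 ∈ [0, 3/20) → index 0
j=1: u_1=17/165 ∈ [0, 3/20) → index 0
j=2: u_2=32/165 ∈ [3/20, 1/5) → index 1
j=3: u_3=47/165 ∈ [1/5, 13/40) → index 2
j=4: u_4=62/165 ∈ [13/40, 2/5) → index 3
j=5: u_5=7/15 ∈ [17/40, 5/8) → index 5
j=6: u_6=92/165 ∈ [17/40, 5/8) → index 5
j=7: u_7=107/165 ∈ [5/8, 17/20) → index 8
j=8: u_8=122/165 ∈ [5/8, 17/20) → index 8
j=9: u_9=137/165 ∈ [5/8, 17/20) → index 8
j=10: u_10=152/165 ∈ [17/20, 19/20) → index 9

0 0 1 2 3 5 5 8 8 8 9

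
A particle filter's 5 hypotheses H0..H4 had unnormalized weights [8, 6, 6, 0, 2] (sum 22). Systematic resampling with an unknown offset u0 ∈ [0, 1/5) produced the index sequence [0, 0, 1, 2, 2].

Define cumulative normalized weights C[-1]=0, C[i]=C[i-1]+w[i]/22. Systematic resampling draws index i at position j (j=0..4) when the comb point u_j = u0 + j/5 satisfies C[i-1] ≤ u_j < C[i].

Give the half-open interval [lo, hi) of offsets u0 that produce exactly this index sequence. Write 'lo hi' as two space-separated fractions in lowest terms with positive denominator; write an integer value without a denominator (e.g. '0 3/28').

2/55 6/55

C = [4/11, 7/11, 10/11, 10/11, 1]
j=0 picked index 0: u0 ∈ [0, 4/11)
j=1 picked index 0: u0 ∈ [-1/5, 9/55)
j=2 picked index 1: u0 ∈ [-2/55, 13/55)
j=3 picked index 2: u0 ∈ [2/55, 17/55)
j=4 picked index 2: u0 ∈ [-9/55, 6/55)
intersection: [2/55, 6/55)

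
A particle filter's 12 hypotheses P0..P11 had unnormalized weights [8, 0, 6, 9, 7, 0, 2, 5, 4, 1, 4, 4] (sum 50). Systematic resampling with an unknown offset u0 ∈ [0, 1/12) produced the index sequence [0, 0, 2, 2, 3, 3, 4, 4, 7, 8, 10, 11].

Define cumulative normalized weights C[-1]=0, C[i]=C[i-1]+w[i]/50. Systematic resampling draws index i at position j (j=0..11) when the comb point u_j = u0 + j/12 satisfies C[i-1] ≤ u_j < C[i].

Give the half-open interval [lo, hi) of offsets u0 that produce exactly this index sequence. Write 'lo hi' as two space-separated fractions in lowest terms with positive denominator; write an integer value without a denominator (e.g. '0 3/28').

C = [4/25, 4/25, 7/25, 23/50, 3/5, 3/5, 16/25, 37/50, 41/50, 21/25, 23/25, 1]
j=0 picked index 0: u0 ∈ [0, 4/25)
j=1 picked index 0: u0 ∈ [-1/12, 23/300)
j=2 picked index 2: u0 ∈ [-1/150, 17/150)
j=3 picked index 2: u0 ∈ [-9/100, 3/100)
j=4 picked index 3: u0 ∈ [-4/75, 19/150)
j=5 picked index 3: u0 ∈ [-41/300, 13/300)
j=6 picked index 4: u0 ∈ [-1/25, 1/10)
j=7 picked index 4: u0 ∈ [-37/300, 1/60)
j=8 picked index 7: u0 ∈ [-2/75, 11/150)
j=9 picked index 8: u0 ∈ [-1/100, 7/100)
j=10 picked index 10: u0 ∈ [1/150, 13/150)
j=11 picked index 11: u0 ∈ [1/300, 1/12)
intersection: [1/150, 1/60)

1/150 1/60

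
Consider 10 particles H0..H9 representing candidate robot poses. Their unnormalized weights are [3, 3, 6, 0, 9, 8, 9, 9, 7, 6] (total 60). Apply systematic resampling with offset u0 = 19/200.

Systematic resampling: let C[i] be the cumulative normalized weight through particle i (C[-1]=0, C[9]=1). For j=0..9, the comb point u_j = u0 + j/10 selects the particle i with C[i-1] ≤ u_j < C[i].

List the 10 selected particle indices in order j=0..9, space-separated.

1 2 4 5 6 6 7 8 8 9

C = [1/20, 1/10, 1/5, 1/5, 7/20, 29/60, 19/30, 47/60, 9/10, 1]
j=0: u_0=19/200 ∈ [1/20, 1/10) → index 1
j=1: u_1=39/200 ∈ [1/10, 1/5) → index 2
j=2: u_2=59/200 ∈ [1/5, 7/20) → index 4
j=3: u_3=79/200 ∈ [7/20, 29/60) → index 5
j=4: u_4=99/200 ∈ [29/60, 19/30) → index 6
j=5: u_5=119/200 ∈ [29/60, 19/30) → index 6
j=6: u_6=139/200 ∈ [19/30, 47/60) → index 7
j=7: u_7=159/200 ∈ [47/60, 9/10) → index 8
j=8: u_8=179/200 ∈ [47/60, 9/10) → index 8
j=9: u_9=199/200 ∈ [9/10, 1) → index 9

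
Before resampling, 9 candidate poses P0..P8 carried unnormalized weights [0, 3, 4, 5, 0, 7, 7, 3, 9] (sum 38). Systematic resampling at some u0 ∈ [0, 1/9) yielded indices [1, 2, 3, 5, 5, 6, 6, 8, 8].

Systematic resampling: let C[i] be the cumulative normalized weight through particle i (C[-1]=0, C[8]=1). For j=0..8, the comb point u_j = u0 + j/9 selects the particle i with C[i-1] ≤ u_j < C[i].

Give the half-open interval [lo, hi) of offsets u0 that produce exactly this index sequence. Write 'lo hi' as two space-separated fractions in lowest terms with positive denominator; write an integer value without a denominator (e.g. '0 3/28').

0 1/57

C = [0, 3/38, 7/38, 6/19, 6/19, 1/2, 13/19, 29/38, 1]
j=0 picked index 1: u0 ∈ [0, 3/38)
j=1 picked index 2: u0 ∈ [-11/342, 25/342)
j=2 picked index 3: u0 ∈ [-13/342, 16/171)
j=3 picked index 5: u0 ∈ [-1/57, 1/6)
j=4 picked index 5: u0 ∈ [-22/171, 1/18)
j=5 picked index 6: u0 ∈ [-1/18, 22/171)
j=6 picked index 6: u0 ∈ [-1/6, 1/57)
j=7 picked index 8: u0 ∈ [-5/342, 2/9)
j=8 picked index 8: u0 ∈ [-43/342, 1/9)
intersection: [0, 1/57)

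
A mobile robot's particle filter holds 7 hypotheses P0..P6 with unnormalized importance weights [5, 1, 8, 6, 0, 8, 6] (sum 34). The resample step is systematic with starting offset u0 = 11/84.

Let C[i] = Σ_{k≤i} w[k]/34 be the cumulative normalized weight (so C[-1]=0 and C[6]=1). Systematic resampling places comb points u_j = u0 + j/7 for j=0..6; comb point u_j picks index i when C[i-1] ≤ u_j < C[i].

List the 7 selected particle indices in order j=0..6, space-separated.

0 2 3 3 5 6 6

C = [5/34, 3/17, 7/17, 10/17, 10/17, 14/17, 1]
j=0: u_0=11/84 ∈ [0, 5/34) → index 0
j=1: u_1=23/84 ∈ [3/17, 7/17) → index 2
j=2: u_2=5/12 ∈ [7/17, 10/17) → index 3
j=3: u_3=47/84 ∈ [7/17, 10/17) → index 3
j=4: u_4=59/84 ∈ [10/17, 14/17) → index 5
j=5: u_5=71/84 ∈ [14/17, 1) → index 6
j=6: u_6=83/84 ∈ [14/17, 1) → index 6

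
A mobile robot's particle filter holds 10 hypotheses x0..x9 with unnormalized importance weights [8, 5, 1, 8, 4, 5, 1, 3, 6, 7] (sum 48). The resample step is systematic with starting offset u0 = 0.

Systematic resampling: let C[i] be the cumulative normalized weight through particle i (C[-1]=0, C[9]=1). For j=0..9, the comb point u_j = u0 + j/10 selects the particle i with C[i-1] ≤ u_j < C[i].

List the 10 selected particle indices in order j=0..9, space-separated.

C = [1/6, 13/48, 7/24, 11/24, 13/24, 31/48, 2/3, 35/48, 41/48, 1]
j=0: u_0=0 ∈ [0, 1/6) → index 0
j=1: u_1=1/10 ∈ [0, 1/6) → index 0
j=2: u_2=1/5 ∈ [1/6, 13/48) → index 1
j=3: u_3=3/10 ∈ [7/24, 11/24) → index 3
j=4: u_4=2/5 ∈ [7/24, 11/24) → index 3
j=5: u_5=1/2 ∈ [11/24, 13/24) → index 4
j=6: u_6=3/5 ∈ [13/24, 31/48) → index 5
j=7: u_7=7/10 ∈ [2/3, 35/48) → index 7
j=8: u_8=4/5 ∈ [35/48, 41/48) → index 8
j=9: u_9=9/10 ∈ [41/48, 1) → index 9

0 0 1 3 3 4 5 7 8 9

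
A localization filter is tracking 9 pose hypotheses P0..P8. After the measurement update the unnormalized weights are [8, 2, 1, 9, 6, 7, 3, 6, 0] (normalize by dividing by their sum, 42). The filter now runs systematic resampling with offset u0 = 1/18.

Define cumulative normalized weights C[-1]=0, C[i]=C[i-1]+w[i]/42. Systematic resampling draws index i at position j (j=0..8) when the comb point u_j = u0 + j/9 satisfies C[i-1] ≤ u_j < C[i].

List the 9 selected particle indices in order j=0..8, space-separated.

0 0 3 3 4 4 5 6 7

C = [4/21, 5/21, 11/42, 10/21, 13/21, 11/14, 6/7, 1, 1]
j=0: u_0=1/18 ∈ [0, 4/21) → index 0
j=1: u_1=1/6 ∈ [0, 4/21) → index 0
j=2: u_2=5/18 ∈ [11/42, 10/21) → index 3
j=3: u_3=7/18 ∈ [11/42, 10/21) → index 3
j=4: u_4=1/2 ∈ [10/21, 13/21) → index 4
j=5: u_5=11/18 ∈ [10/21, 13/21) → index 4
j=6: u_6=13/18 ∈ [13/21, 11/14) → index 5
j=7: u_7=5/6 ∈ [11/14, 6/7) → index 6
j=8: u_8=17/18 ∈ [6/7, 1) → index 7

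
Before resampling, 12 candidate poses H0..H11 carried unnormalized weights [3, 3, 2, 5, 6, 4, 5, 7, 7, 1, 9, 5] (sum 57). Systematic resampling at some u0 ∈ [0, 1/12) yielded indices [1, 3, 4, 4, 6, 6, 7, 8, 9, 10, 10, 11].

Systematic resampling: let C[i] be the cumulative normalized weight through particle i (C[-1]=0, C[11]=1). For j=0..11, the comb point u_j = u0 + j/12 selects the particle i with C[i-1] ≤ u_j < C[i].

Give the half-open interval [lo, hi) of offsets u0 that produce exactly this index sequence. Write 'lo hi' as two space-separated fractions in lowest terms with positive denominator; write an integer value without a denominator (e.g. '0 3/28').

C = [1/19, 2/19, 8/57, 13/57, 1/3, 23/57, 28/57, 35/57, 14/19, 43/57, 52/57, 1]
j=0 picked index 1: u0 ∈ [1/19, 2/19)
j=1 picked index 3: u0 ∈ [13/228, 11/76)
j=2 picked index 4: u0 ∈ [7/114, 1/6)
j=3 picked index 4: u0 ∈ [-5/228, 1/12)
j=4 picked index 6: u0 ∈ [4/57, 3/19)
j=5 picked index 6: u0 ∈ [-1/76, 17/228)
j=6 picked index 7: u0 ∈ [-1/114, 13/114)
j=7 picked index 8: u0 ∈ [7/228, 35/228)
j=8 picked index 9: u0 ∈ [4/57, 5/57)
j=9 picked index 10: u0 ∈ [1/228, 37/228)
j=10 picked index 10: u0 ∈ [-3/38, 3/38)
j=11 picked index 11: u0 ∈ [-1/228, 1/12)
intersection: [4/57, 17/228)

4/57 17/228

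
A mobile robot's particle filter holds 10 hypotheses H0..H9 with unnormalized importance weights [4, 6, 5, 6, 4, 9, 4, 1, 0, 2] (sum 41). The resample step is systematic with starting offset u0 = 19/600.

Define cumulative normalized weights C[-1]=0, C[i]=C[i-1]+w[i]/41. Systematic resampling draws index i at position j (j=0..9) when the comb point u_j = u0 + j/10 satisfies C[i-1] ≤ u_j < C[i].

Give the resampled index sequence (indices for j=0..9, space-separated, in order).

0 1 1 2 3 4 5 5 6 7

C = [4/41, 10/41, 15/41, 21/41, 25/41, 34/41, 38/41, 39/41, 39/41, 1]
j=0: u_0=19/600 ∈ [0, 4/41) → index 0
j=1: u_1=79/600 ∈ [4/41, 10/41) → index 1
j=2: u_2=139/600 ∈ [4/41, 10/41) → index 1
j=3: u_3=199/600 ∈ [10/41, 15/41) → index 2
j=4: u_4=259/600 ∈ [15/41, 21/41) → index 3
j=5: u_5=319/600 ∈ [21/41, 25/41) → index 4
j=6: u_6=379/600 ∈ [25/41, 34/41) → index 5
j=7: u_7=439/600 ∈ [25/41, 34/41) → index 5
j=8: u_8=499/600 ∈ [34/41, 38/41) → index 6
j=9: u_9=559/600 ∈ [38/41, 39/41) → index 7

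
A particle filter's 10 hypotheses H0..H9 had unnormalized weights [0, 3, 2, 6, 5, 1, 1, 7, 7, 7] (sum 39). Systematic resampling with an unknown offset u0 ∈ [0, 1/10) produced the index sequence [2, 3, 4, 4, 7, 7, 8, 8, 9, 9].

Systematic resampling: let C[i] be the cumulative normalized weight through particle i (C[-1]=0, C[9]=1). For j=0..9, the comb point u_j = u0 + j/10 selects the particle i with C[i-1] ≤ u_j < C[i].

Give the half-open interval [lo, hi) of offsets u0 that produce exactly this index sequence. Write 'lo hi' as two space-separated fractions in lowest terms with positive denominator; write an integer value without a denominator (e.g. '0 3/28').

16/195 1/10

C = [0, 1/13, 5/39, 11/39, 16/39, 17/39, 6/13, 25/39, 32/39, 1]
j=0 picked index 2: u0 ∈ [1/13, 5/39)
j=1 picked index 3: u0 ∈ [11/390, 71/390)
j=2 picked index 4: u0 ∈ [16/195, 41/195)
j=3 picked index 4: u0 ∈ [-7/390, 43/390)
j=4 picked index 7: u0 ∈ [4/65, 47/195)
j=5 picked index 7: u0 ∈ [-1/26, 11/78)
j=6 picked index 8: u0 ∈ [8/195, 43/195)
j=7 picked index 8: u0 ∈ [-23/390, 47/390)
j=8 picked index 9: u0 ∈ [4/195, 1/5)
j=9 picked index 9: u0 ∈ [-31/390, 1/10)
intersection: [16/195, 1/10)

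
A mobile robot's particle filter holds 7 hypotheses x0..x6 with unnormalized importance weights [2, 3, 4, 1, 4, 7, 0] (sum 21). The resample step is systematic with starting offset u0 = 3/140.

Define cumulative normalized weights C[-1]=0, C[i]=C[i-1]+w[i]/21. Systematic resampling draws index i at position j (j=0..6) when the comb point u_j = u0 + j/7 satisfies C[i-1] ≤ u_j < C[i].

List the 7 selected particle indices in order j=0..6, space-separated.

0 1 2 3 4 5 5

C = [2/21, 5/21, 3/7, 10/21, 2/3, 1, 1]
j=0: u_0=3/140 ∈ [0, 2/21) → index 0
j=1: u_1=23/140 ∈ [2/21, 5/21) → index 1
j=2: u_2=43/140 ∈ [5/21, 3/7) → index 2
j=3: u_3=9/20 ∈ [3/7, 10/21) → index 3
j=4: u_4=83/140 ∈ [10/21, 2/3) → index 4
j=5: u_5=103/140 ∈ [2/3, 1) → index 5
j=6: u_6=123/140 ∈ [2/3, 1) → index 5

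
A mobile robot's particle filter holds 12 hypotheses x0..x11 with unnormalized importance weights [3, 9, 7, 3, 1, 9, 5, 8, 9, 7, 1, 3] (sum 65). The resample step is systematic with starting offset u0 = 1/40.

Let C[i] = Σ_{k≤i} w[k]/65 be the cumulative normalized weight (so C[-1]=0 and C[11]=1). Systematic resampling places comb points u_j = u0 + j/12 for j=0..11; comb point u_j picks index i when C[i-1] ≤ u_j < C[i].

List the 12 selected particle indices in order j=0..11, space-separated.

C = [3/65, 12/65, 19/65, 22/65, 23/65, 32/65, 37/65, 9/13, 54/65, 61/65, 62/65, 1]
j=0: u_0=1/40 ∈ [0, 3/65) → index 0
j=1: u_1=13/120 ∈ [3/65, 12/65) → index 1
j=2: u_2=23/120 ∈ [12/65, 19/65) → index 2
j=3: u_3=11/40 ∈ [12/65, 19/65) → index 2
j=4: u_4=43/120 ∈ [23/65, 32/65) → index 5
j=5: u_5=53/120 ∈ [23/65, 32/65) → index 5
j=6: u_6=21/40 ∈ [32/65, 37/65) → index 6
j=7: u_7=73/120 ∈ [37/65, 9/13) → index 7
j=8: u_8=83/120 ∈ [37/65, 9/13) → index 7
j=9: u_9=31/40 ∈ [9/13, 54/65) → index 8
j=10: u_10=103/120 ∈ [54/65, 61/65) → index 9
j=11: u_11=113/120 ∈ [61/65, 62/65) → index 10

0 1 2 2 5 5 6 7 7 8 9 10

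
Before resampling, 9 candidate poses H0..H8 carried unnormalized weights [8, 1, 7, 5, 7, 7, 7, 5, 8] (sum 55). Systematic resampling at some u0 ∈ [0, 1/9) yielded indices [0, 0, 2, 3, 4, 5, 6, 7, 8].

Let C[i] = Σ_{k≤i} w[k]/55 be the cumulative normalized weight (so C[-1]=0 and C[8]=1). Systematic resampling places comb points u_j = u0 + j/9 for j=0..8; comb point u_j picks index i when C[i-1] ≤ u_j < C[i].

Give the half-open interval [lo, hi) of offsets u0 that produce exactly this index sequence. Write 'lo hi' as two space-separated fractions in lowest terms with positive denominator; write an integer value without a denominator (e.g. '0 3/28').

C = [8/55, 9/55, 16/55, 21/55, 28/55, 7/11, 42/55, 47/55, 1]
j=0 picked index 0: u0 ∈ [0, 8/55)
j=1 picked index 0: u0 ∈ [-1/9, 17/495)
j=2 picked index 2: u0 ∈ [-29/495, 34/495)
j=3 picked index 3: u0 ∈ [-7/165, 8/165)
j=4 picked index 4: u0 ∈ [-31/495, 32/495)
j=5 picked index 5: u0 ∈ [-23/495, 8/99)
j=6 picked index 6: u0 ∈ [-1/33, 16/165)
j=7 picked index 7: u0 ∈ [-7/495, 38/495)
j=8 picked index 8: u0 ∈ [-17/495, 1/9)
intersection: [0, 17/495)

0 17/495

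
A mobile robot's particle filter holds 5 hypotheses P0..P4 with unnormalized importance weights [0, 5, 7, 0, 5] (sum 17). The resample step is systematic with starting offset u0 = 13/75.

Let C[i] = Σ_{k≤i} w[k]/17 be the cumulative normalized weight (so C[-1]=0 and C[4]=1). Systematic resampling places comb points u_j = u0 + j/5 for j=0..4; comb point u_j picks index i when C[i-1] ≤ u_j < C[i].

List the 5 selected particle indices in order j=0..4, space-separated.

C = [0, 5/17, 12/17, 12/17, 1]
j=0: u_0=13/75 ∈ [0, 5/17) → index 1
j=1: u_1=28/75 ∈ [5/17, 12/17) → index 2
j=2: u_2=43/75 ∈ [5/17, 12/17) → index 2
j=3: u_3=58/75 ∈ [12/17, 1) → index 4
j=4: u_4=73/75 ∈ [12/17, 1) → index 4

1 2 2 4 4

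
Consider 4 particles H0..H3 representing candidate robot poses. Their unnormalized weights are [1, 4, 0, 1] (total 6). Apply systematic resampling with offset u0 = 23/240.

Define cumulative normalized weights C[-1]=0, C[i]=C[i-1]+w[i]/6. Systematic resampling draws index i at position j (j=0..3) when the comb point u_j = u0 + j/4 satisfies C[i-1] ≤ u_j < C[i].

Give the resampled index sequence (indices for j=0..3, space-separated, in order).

C = [1/6, 5/6, 5/6, 1]
j=0: u_0=23/240 ∈ [0, 1/6) → index 0
j=1: u_1=83/240 ∈ [1/6, 5/6) → index 1
j=2: u_2=143/240 ∈ [1/6, 5/6) → index 1
j=3: u_3=203/240 ∈ [5/6, 1) → index 3

0 1 1 3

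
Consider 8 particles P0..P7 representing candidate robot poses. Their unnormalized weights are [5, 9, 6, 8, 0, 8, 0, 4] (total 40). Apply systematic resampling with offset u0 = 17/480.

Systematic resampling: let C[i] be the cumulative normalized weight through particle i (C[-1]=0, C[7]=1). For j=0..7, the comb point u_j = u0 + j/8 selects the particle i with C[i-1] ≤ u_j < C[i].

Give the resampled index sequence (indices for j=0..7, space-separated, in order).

C = [1/8, 7/20, 1/2, 7/10, 7/10, 9/10, 9/10, 1]
j=0: u_0=17/480 ∈ [0, 1/8) → index 0
j=1: u_1=77/480 ∈ [1/8, 7/20) → index 1
j=2: u_2=137/480 ∈ [1/8, 7/20) → index 1
j=3: u_3=197/480 ∈ [7/20, 1/2) → index 2
j=4: u_4=257/480 ∈ [1/2, 7/10) → index 3
j=5: u_5=317/480 ∈ [1/2, 7/10) → index 3
j=6: u_6=377/480 ∈ [7/10, 9/10) → index 5
j=7: u_7=437/480 ∈ [9/10, 1) → index 7

0 1 1 2 3 3 5 7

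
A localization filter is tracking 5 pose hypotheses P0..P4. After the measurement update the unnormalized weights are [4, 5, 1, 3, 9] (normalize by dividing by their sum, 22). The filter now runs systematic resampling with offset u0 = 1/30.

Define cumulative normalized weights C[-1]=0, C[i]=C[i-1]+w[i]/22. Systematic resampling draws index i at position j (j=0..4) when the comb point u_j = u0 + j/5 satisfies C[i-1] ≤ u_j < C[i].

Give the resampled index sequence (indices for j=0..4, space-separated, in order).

0 1 2 4 4

C = [2/11, 9/22, 5/11, 13/22, 1]
j=0: u_0=1/30 ∈ [0, 2/11) → index 0
j=1: u_1=7/30 ∈ [2/11, 9/22) → index 1
j=2: u_2=13/30 ∈ [9/22, 5/11) → index 2
j=3: u_3=19/30 ∈ [13/22, 1) → index 4
j=4: u_4=5/6 ∈ [13/22, 1) → index 4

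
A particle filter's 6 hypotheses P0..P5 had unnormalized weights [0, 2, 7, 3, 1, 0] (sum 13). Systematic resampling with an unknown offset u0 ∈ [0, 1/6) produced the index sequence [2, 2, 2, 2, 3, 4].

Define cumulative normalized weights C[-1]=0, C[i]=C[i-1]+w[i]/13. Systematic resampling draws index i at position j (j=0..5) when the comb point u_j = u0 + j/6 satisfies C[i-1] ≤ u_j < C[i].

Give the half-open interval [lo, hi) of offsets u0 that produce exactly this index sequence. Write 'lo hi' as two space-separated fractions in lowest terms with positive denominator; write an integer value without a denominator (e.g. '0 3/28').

C = [0, 2/13, 9/13, 12/13, 1, 1]
j=0 picked index 2: u0 ∈ [2/13, 9/13)
j=1 picked index 2: u0 ∈ [-1/78, 41/78)
j=2 picked index 2: u0 ∈ [-7/39, 14/39)
j=3 picked index 2: u0 ∈ [-9/26, 5/26)
j=4 picked index 3: u0 ∈ [1/39, 10/39)
j=5 picked index 4: u0 ∈ [7/78, 1/6)
intersection: [2/13, 1/6)

2/13 1/6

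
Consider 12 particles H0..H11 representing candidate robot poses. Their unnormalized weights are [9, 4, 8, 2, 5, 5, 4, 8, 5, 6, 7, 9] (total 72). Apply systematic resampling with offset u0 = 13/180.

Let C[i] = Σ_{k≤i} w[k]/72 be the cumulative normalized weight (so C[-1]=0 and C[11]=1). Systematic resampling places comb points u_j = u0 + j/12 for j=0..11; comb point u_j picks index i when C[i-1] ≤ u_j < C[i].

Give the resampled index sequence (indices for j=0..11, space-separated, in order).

0 1 2 4 5 6 7 8 9 10 11 11

C = [1/8, 13/72, 7/24, 23/72, 7/18, 11/24, 37/72, 5/8, 25/36, 7/9, 7/8, 1]
j=0: u_0=13/180 ∈ [0, 1/8) → index 0
j=1: u_1=7/45 ∈ [1/8, 13/72) → index 1
j=2: u_2=43/180 ∈ [13/72, 7/24) → index 2
j=3: u_3=29/90 ∈ [23/72, 7/18) → index 4
j=4: u_4=73/180 ∈ [7/18, 11/24) → index 5
j=5: u_5=22/45 ∈ [11/24, 37/72) → index 6
j=6: u_6=103/180 ∈ [37/72, 5/8) → index 7
j=7: u_7=59/90 ∈ [5/8, 25/36) → index 8
j=8: u_8=133/180 ∈ [25/36, 7/9) → index 9
j=9: u_9=37/45 ∈ [7/9, 7/8) → index 10
j=10: u_10=163/180 ∈ [7/8, 1) → index 11
j=11: u_11=89/90 ∈ [7/8, 1) → index 11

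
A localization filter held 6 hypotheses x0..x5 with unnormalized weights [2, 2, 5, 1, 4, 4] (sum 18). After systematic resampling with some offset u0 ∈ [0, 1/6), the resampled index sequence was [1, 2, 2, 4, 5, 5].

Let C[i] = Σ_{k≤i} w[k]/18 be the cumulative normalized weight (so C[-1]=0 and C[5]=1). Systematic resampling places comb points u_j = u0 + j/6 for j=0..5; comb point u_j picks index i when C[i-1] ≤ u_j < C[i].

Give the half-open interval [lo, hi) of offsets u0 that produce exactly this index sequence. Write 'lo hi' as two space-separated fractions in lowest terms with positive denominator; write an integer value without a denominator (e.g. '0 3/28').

C = [1/9, 2/9, 1/2, 5/9, 7/9, 1]
j=0 picked index 1: u0 ∈ [1/9, 2/9)
j=1 picked index 2: u0 ∈ [1/18, 1/3)
j=2 picked index 2: u0 ∈ [-1/9, 1/6)
j=3 picked index 4: u0 ∈ [1/18, 5/18)
j=4 picked index 5: u0 ∈ [1/9, 1/3)
j=5 picked index 5: u0 ∈ [-1/18, 1/6)
intersection: [1/9, 1/6)

1/9 1/6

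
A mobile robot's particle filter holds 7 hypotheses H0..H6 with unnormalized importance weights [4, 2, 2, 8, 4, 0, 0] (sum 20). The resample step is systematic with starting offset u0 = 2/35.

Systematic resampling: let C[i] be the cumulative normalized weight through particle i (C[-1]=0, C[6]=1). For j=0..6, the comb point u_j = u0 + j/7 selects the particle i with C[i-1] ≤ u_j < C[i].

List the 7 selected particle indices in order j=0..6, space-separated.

C = [1/5, 3/10, 2/5, 4/5, 1, 1, 1]
j=0: u_0=2/35 ∈ [0, 1/5) → index 0
j=1: u_1=1/5 ∈ [1/5, 3/10) → index 1
j=2: u_2=12/35 ∈ [3/10, 2/5) → index 2
j=3: u_3=17/35 ∈ [2/5, 4/5) → index 3
j=4: u_4=22/35 ∈ [2/5, 4/5) → index 3
j=5: u_5=27/35 ∈ [2/5, 4/5) → index 3
j=6: u_6=32/35 ∈ [4/5, 1) → index 4

0 1 2 3 3 3 4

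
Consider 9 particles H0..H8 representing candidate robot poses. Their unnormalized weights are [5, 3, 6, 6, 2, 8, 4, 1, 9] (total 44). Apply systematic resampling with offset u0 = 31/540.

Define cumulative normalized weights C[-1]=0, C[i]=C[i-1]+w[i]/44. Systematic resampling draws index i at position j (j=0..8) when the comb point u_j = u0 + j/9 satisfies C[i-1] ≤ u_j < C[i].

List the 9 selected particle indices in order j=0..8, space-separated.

C = [5/44, 2/11, 7/22, 5/11, 1/2, 15/22, 17/22, 35/44, 1]
j=0: u_0=31/540 ∈ [0, 5/44) → index 0
j=1: u_1=91/540 ∈ [5/44, 2/11) → index 1
j=2: u_2=151/540 ∈ [2/11, 7/22) → index 2
j=3: u_3=211/540 ∈ [7/22, 5/11) → index 3
j=4: u_4=271/540 ∈ [1/2, 15/22) → index 5
j=5: u_5=331/540 ∈ [1/2, 15/22) → index 5
j=6: u_6=391/540 ∈ [15/22, 17/22) → index 6
j=7: u_7=451/540 ∈ [35/44, 1) → index 8
j=8: u_8=511/540 ∈ [35/44, 1) → index 8

0 1 2 3 5 5 6 8 8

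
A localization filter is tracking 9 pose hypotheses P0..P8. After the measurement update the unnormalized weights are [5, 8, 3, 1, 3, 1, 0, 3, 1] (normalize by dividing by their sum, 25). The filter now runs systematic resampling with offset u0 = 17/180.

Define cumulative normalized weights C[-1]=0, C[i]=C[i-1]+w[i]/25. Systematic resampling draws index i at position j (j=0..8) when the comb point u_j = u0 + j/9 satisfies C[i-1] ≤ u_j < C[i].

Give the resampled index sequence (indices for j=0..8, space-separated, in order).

0 1 1 1 2 3 4 7 8

C = [1/5, 13/25, 16/25, 17/25, 4/5, 21/25, 21/25, 24/25, 1]
j=0: u_0=17/180 ∈ [0, 1/5) → index 0
j=1: u_1=37/180 ∈ [1/5, 13/25) → index 1
j=2: u_2=19/60 ∈ [1/5, 13/25) → index 1
j=3: u_3=77/180 ∈ [1/5, 13/25) → index 1
j=4: u_4=97/180 ∈ [13/25, 16/25) → index 2
j=5: u_5=13/20 ∈ [16/25, 17/25) → index 3
j=6: u_6=137/180 ∈ [17/25, 4/5) → index 4
j=7: u_7=157/180 ∈ [21/25, 24/25) → index 7
j=8: u_8=59/60 ∈ [24/25, 1) → index 8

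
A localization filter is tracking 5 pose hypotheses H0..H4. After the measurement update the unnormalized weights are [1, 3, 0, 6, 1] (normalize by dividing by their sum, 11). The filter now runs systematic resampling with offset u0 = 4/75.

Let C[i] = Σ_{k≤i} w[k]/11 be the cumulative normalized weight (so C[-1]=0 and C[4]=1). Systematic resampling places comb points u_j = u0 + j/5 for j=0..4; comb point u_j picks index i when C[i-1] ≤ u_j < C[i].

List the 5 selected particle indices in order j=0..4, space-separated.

0 1 3 3 3

C = [1/11, 4/11, 4/11, 10/11, 1]
j=0: u_0=4/75 ∈ [0, 1/11) → index 0
j=1: u_1=19/75 ∈ [1/11, 4/11) → index 1
j=2: u_2=34/75 ∈ [4/11, 10/11) → index 3
j=3: u_3=49/75 ∈ [4/11, 10/11) → index 3
j=4: u_4=64/75 ∈ [4/11, 10/11) → index 3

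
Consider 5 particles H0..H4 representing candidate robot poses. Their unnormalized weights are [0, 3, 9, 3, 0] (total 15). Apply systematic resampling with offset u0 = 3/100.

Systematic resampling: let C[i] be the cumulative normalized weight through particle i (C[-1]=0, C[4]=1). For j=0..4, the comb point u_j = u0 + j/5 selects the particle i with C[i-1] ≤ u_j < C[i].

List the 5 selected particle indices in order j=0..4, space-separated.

1 2 2 2 3

C = [0, 1/5, 4/5, 1, 1]
j=0: u_0=3/100 ∈ [0, 1/5) → index 1
j=1: u_1=23/100 ∈ [1/5, 4/5) → index 2
j=2: u_2=43/100 ∈ [1/5, 4/5) → index 2
j=3: u_3=63/100 ∈ [1/5, 4/5) → index 2
j=4: u_4=83/100 ∈ [4/5, 1) → index 3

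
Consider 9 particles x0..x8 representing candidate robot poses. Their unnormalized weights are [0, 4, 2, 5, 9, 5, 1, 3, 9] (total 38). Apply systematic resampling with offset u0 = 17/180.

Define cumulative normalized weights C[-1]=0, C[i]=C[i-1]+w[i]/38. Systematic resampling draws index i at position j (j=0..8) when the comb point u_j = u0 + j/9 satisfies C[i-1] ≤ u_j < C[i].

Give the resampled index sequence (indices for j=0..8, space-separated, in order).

C = [0, 2/19, 3/19, 11/38, 10/19, 25/38, 13/19, 29/38, 1]
j=0: u_0=17/180 ∈ [0, 2/19) → index 1
j=1: u_1=37/180 ∈ [3/19, 11/38) → index 3
j=2: u_2=19/60 ∈ [11/38, 10/19) → index 4
j=3: u_3=77/180 ∈ [11/38, 10/19) → index 4
j=4: u_4=97/180 ∈ [10/19, 25/38) → index 5
j=5: u_5=13/20 ∈ [10/19, 25/38) → index 5
j=6: u_6=137/180 ∈ [13/19, 29/38) → index 7
j=7: u_7=157/180 ∈ [29/38, 1) → index 8
j=8: u_8=59/60 ∈ [29/38, 1) → index 8

1 3 4 4 5 5 7 8 8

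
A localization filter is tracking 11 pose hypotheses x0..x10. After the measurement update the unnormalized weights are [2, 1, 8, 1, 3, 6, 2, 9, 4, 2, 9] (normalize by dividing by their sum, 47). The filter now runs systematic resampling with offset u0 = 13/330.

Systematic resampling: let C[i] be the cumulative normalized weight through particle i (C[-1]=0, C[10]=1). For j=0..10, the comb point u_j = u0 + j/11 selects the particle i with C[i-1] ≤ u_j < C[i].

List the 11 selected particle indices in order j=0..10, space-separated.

C = [2/47, 3/47, 11/47, 12/47, 15/47, 21/47, 23/47, 32/47, 36/47, 38/47, 1]
j=0: u_0=13/330 ∈ [0, 2/47) → index 0
j=1: u_1=43/330 ∈ [3/47, 11/47) → index 2
j=2: u_2=73/330 ∈ [3/47, 11/47) → index 2
j=3: u_3=103/330 ∈ [12/47, 15/47) → index 4
j=4: u_4=133/330 ∈ [15/47, 21/47) → index 5
j=5: u_5=163/330 ∈ [23/47, 32/47) → index 7
j=6: u_6=193/330 ∈ [23/47, 32/47) → index 7
j=7: u_7=223/330 ∈ [23/47, 32/47) → index 7
j=8: u_8=23/30 ∈ [36/47, 38/47) → index 9
j=9: u_9=283/330 ∈ [38/47, 1) → index 10
j=10: u_10=313/330 ∈ [38/47, 1) → index 10

0 2 2 4 5 7 7 7 9 10 10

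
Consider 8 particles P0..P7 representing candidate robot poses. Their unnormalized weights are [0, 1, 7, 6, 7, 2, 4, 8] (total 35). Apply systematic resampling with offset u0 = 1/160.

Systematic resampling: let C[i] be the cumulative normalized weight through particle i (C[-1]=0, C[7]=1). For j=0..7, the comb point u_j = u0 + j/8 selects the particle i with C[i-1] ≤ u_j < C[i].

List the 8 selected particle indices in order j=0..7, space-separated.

C = [0, 1/35, 8/35, 2/5, 3/5, 23/35, 27/35, 1]
j=0: u_0=1/160 ∈ [0, 1/35) → index 1
j=1: u_1=21/160 ∈ [1/35, 8/35) → index 2
j=2: u_2=41/160 ∈ [8/35, 2/5) → index 3
j=3: u_3=61/160 ∈ [8/35, 2/5) → index 3
j=4: u_4=81/160 ∈ [2/5, 3/5) → index 4
j=5: u_5=101/160 ∈ [3/5, 23/35) → index 5
j=6: u_6=121/160 ∈ [23/35, 27/35) → index 6
j=7: u_7=141/160 ∈ [27/35, 1) → index 7

1 2 3 3 4 5 6 7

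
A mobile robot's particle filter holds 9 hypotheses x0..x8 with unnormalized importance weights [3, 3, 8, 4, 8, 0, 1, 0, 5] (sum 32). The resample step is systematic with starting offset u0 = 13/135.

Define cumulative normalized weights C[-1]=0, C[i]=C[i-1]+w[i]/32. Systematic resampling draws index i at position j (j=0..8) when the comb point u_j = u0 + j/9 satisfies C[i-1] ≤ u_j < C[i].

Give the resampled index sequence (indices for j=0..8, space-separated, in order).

C = [3/32, 3/16, 7/16, 9/16, 13/16, 13/16, 27/32, 27/32, 1]
j=0: u_0=13/135 ∈ [3/32, 3/16) → index 1
j=1: u_1=28/135 ∈ [3/16, 7/16) → index 2
j=2: u_2=43/135 ∈ [3/16, 7/16) → index 2
j=3: u_3=58/135 ∈ [3/16, 7/16) → index 2
j=4: u_4=73/135 ∈ [7/16, 9/16) → index 3
j=5: u_5=88/135 ∈ [9/16, 13/16) → index 4
j=6: u_6=103/135 ∈ [9/16, 13/16) → index 4
j=7: u_7=118/135 ∈ [27/32, 1) → index 8
j=8: u_8=133/135 ∈ [27/32, 1) → index 8

1 2 2 2 3 4 4 8 8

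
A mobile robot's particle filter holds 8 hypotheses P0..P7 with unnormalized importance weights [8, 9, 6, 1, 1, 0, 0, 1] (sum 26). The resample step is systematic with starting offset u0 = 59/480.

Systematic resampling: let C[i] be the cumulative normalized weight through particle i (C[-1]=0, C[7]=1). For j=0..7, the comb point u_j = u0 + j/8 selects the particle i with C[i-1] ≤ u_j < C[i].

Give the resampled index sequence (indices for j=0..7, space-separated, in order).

C = [4/13, 17/26, 23/26, 12/13, 25/26, 25/26, 25/26, 1]
j=0: u_0=59/480 ∈ [0, 4/13) → index 0
j=1: u_1=119/480 ∈ [0, 4/13) → index 0
j=2: u_2=179/480 ∈ [4/13, 17/26) → index 1
j=3: u_3=239/480 ∈ [4/13, 17/26) → index 1
j=4: u_4=299/480 ∈ [4/13, 17/26) → index 1
j=5: u_5=359/480 ∈ [17/26, 23/26) → index 2
j=6: u_6=419/480 ∈ [17/26, 23/26) → index 2
j=7: u_7=479/480 ∈ [25/26, 1) → index 7

0 0 1 1 1 2 2 7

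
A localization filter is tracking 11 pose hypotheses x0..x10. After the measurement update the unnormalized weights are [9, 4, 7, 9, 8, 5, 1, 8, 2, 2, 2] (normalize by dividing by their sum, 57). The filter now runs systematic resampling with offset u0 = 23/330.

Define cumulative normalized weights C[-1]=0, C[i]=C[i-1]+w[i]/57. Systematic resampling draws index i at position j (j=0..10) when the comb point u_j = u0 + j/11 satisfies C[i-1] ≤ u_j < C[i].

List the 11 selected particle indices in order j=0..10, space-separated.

0 1 2 2 3 4 4 5 7 7 10

C = [3/19, 13/57, 20/57, 29/57, 37/57, 14/19, 43/57, 17/19, 53/57, 55/57, 1]
j=0: u_0=23/330 ∈ [0, 3/19) → index 0
j=1: u_1=53/330 ∈ [3/19, 13/57) → index 1
j=2: u_2=83/330 ∈ [13/57, 20/57) → index 2
j=3: u_3=113/330 ∈ [13/57, 20/57) → index 2
j=4: u_4=13/30 ∈ [20/57, 29/57) → index 3
j=5: u_5=173/330 ∈ [29/57, 37/57) → index 4
j=6: u_6=203/330 ∈ [29/57, 37/57) → index 4
j=7: u_7=233/330 ∈ [37/57, 14/19) → index 5
j=8: u_8=263/330 ∈ [43/57, 17/19) → index 7
j=9: u_9=293/330 ∈ [43/57, 17/19) → index 7
j=10: u_10=323/330 ∈ [55/57, 1) → index 10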